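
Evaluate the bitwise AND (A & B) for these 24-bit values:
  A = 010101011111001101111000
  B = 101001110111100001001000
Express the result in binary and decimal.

Apply & to each column (1 only where both bits are 1):
  010101011111001101111000
& 101001110111100001001000
--------------------------
  000001010111000001001000

Answer: 000001010111000001001000 (356424)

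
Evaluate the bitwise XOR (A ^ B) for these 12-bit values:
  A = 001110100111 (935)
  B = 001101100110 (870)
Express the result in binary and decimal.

Apply ^ to each column (1 where bits differ):
  001110100111
^ 001101100110
--------------
  000011000001

Answer: 000011000001 (193)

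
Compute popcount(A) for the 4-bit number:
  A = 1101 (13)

1101
1-bits at positions (from bit 0 = LSB): 0, 2, 3
Count = 3

Answer: 3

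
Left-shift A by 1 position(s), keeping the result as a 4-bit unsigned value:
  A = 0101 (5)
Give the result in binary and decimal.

Shift left by 1: drop the top 1 bit(s), append 1 zero(s) on the right.
  0101  ->  discard [0], keep [101], append 0
= 1010

Answer: 1010 (10)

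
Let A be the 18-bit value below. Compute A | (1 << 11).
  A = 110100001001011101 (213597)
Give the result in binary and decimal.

Mask = 1 << 11 = 000000100000000000
Bit 11 of A is 0, so OR-ing with the mask flips it to 1.
  110100001001011101
| 000000100000000000
--------------------
  110100101001011101

Answer: 110100101001011101 (215645)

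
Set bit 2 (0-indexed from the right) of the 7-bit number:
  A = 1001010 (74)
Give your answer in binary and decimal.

Mask = 1 << 2 = 0000100
Bit 2 of A is 0, so OR-ing with the mask flips it to 1.
  1001010
| 0000100
---------
  1001110

Answer: 1001110 (78)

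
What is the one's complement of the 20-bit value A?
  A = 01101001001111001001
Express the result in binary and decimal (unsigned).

Flip each bit (0->1, 1->0):
  01101001001111001001
  10010110110000110110

Answer: 10010110110000110110 (617526)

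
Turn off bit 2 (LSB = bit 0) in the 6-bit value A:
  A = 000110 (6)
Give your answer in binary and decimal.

Mask = ~(1 << 2) = 111011
Bit 2 of A is 1, so AND-ing with the mask clears it to 0.
  000110
& 111011
--------
  000010

Answer: 000010 (2)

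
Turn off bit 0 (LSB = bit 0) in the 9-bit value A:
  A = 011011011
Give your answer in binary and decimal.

Mask = ~(1 << 0) = 111111110
Bit 0 of A is 1, so AND-ing with the mask clears it to 0.
  011011011
& 111111110
-----------
  011011010

Answer: 011011010 (218)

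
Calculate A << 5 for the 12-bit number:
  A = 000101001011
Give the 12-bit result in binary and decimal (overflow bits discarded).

Shift left by 5: drop the top 5 bit(s), append 5 zero(s) on the right.
  000101001011  ->  discard [00010], keep [1001011], append 00000
= 100101100000

Answer: 100101100000 (2400)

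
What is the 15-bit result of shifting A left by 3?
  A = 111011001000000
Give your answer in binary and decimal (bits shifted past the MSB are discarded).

Shift left by 3: drop the top 3 bit(s), append 3 zero(s) on the right.
  111011001000000  ->  discard [111], keep [011001000000], append 000
= 011001000000000

Answer: 011001000000000 (12800)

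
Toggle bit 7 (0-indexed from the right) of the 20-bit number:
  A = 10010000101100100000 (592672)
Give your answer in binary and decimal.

Mask = 1 << 7 = 00000000000010000000
Bit 7 of A is 0; XOR with the mask flips it to 1.
  10010000101100100000
^ 00000000000010000000
----------------------
  10010000101110100000

Answer: 10010000101110100000 (592800)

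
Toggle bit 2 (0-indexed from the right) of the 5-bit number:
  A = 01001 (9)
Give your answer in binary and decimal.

Mask = 1 << 2 = 00100
Bit 2 of A is 0; XOR with the mask flips it to 1.
  01001
^ 00100
-------
  01101

Answer: 01101 (13)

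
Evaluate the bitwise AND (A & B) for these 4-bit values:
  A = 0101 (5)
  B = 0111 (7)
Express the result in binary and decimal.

Apply & to each column (1 only where both bits are 1):
  0101
& 0111
------
  0101

Answer: 0101 (5)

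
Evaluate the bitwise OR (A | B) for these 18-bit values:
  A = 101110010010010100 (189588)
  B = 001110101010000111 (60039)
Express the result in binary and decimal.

Apply | to each column (1 where either bit is 1):
  101110010010010100
| 001110101010000111
--------------------
  101110111010010111

Answer: 101110111010010111 (192151)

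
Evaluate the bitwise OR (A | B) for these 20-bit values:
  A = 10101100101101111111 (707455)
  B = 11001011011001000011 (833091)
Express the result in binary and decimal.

Apply | to each column (1 where either bit is 1):
  10101100101101111111
| 11001011011001000011
----------------------
  11101111111101111111

Answer: 11101111111101111111 (982911)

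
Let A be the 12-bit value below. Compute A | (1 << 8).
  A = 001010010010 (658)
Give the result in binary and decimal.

Mask = 1 << 8 = 000100000000
Bit 8 of A is 0, so OR-ing with the mask flips it to 1.
  001010010010
| 000100000000
--------------
  001110010010

Answer: 001110010010 (914)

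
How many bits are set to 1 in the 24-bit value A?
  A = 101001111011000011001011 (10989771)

101001111011000011001011
1-bits at positions (from bit 0 = LSB): 0, 1, 3, 6, 7, 12, 13, 15, 16, 17, 18, 21, 23
Count = 13

Answer: 13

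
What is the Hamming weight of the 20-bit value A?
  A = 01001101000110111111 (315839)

01001101000110111111
1-bits at positions (from bit 0 = LSB): 0, 1, 2, 3, 4, 5, 7, 8, 12, 14, 15, 18
Count = 12

Answer: 12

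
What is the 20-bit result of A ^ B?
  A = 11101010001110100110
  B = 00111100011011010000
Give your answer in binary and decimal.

Apply ^ to each column (1 where bits differ):
  11101010001110100110
^ 00111100011011010000
----------------------
  11010110010101110110

Answer: 11010110010101110110 (877942)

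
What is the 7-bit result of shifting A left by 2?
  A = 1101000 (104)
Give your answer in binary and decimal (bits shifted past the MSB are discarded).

Shift left by 2: drop the top 2 bit(s), append 2 zero(s) on the right.
  1101000  ->  discard [11], keep [01000], append 00
= 0100000

Answer: 0100000 (32)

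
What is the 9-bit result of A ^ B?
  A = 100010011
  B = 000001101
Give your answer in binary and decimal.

Apply ^ to each column (1 where bits differ):
  100010011
^ 000001101
-----------
  100011110

Answer: 100011110 (286)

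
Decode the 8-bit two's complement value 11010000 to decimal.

MSB is 1, so the value is negative. Find the magnitude:
1. Invert bits:  00101111
2. Add 1:        00110000  = 48
3. Apply sign:   -48

Answer: -48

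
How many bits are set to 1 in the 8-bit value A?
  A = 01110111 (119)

01110111
1-bits at positions (from bit 0 = LSB): 0, 1, 2, 4, 5, 6
Count = 6

Answer: 6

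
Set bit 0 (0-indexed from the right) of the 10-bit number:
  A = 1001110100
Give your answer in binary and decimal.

Mask = 1 << 0 = 0000000001
Bit 0 of A is 0, so OR-ing with the mask flips it to 1.
  1001110100
| 0000000001
------------
  1001110101

Answer: 1001110101 (629)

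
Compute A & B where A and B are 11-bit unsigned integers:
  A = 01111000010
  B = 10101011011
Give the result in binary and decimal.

Apply & to each column (1 only where both bits are 1):
  01111000010
& 10101011011
-------------
  00101000010

Answer: 00101000010 (322)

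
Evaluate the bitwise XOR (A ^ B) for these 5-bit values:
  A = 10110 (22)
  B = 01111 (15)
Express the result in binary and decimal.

Apply ^ to each column (1 where bits differ):
  10110
^ 01111
-------
  11001

Answer: 11001 (25)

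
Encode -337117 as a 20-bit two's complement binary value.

1. Binary of +337117:  01010010010011011101
2. Invert bits:     10101101101100100010
3. Add 1:           10101101101100100011

Answer: 10101101101100100011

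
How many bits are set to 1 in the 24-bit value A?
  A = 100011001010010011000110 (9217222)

100011001010010011000110
1-bits at positions (from bit 0 = LSB): 1, 2, 6, 7, 10, 13, 15, 18, 19, 23
Count = 10

Answer: 10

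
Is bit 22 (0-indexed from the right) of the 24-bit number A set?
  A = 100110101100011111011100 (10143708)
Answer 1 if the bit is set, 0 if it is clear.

Bit 22 is the 23rd from the right.
  100110101100011111011100
   ^
That bit is 0.

Answer: 0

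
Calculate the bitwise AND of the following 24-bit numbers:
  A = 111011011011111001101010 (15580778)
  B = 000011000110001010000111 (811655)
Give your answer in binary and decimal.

Apply & to each column (1 only where both bits are 1):
  111011011011111001101010
& 000011000110001010000111
--------------------------
  000011000010001000000010

Answer: 000011000010001000000010 (795138)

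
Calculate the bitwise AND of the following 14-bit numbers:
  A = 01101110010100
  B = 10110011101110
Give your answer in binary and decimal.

Apply & to each column (1 only where both bits are 1):
  01101110010100
& 10110011101110
----------------
  00100010000100

Answer: 00100010000100 (2180)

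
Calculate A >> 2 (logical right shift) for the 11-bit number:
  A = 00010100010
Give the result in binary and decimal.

Logical shift right by 2: drop the bottom 2 bit(s), prepend 2 zero(s) on the left.
  00010100010  ->  keep [000101000], discard [10], prepend 00
= 00000101000

Answer: 00000101000 (40)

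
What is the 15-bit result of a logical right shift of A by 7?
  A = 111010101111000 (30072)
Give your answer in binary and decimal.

Logical shift right by 7: drop the bottom 7 bit(s), prepend 7 zero(s) on the left.
  111010101111000  ->  keep [11101010], discard [1111000], prepend 0000000
= 000000011101010

Answer: 000000011101010 (234)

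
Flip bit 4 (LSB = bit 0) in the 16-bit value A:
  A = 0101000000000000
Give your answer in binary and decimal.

Mask = 1 << 4 = 0000000000010000
Bit 4 of A is 0; XOR with the mask flips it to 1.
  0101000000000000
^ 0000000000010000
------------------
  0101000000010000

Answer: 0101000000010000 (20496)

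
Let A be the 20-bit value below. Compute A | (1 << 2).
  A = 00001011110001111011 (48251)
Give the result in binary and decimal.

Mask = 1 << 2 = 00000000000000000100
Bit 2 of A is 0, so OR-ing with the mask flips it to 1.
  00001011110001111011
| 00000000000000000100
----------------------
  00001011110001111111

Answer: 00001011110001111111 (48255)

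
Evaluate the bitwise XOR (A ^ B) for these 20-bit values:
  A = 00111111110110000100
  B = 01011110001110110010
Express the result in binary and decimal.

Apply ^ to each column (1 where bits differ):
  00111111110110000100
^ 01011110001110110010
----------------------
  01100001111000110110

Answer: 01100001111000110110 (400950)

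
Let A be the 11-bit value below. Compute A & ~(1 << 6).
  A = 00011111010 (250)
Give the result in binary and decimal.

Mask = ~(1 << 6) = 11110111111
Bit 6 of A is 1, so AND-ing with the mask clears it to 0.
  00011111010
& 11110111111
-------------
  00010111010

Answer: 00010111010 (186)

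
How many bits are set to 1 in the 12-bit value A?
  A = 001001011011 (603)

001001011011
1-bits at positions (from bit 0 = LSB): 0, 1, 3, 4, 6, 9
Count = 6

Answer: 6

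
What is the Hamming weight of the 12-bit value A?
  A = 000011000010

000011000010
1-bits at positions (from bit 0 = LSB): 1, 6, 7
Count = 3

Answer: 3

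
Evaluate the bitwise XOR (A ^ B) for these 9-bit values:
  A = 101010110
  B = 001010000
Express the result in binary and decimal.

Apply ^ to each column (1 where bits differ):
  101010110
^ 001010000
-----------
  100000110

Answer: 100000110 (262)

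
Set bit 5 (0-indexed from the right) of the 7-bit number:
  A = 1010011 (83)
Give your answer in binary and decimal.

Mask = 1 << 5 = 0100000
Bit 5 of A is 0, so OR-ing with the mask flips it to 1.
  1010011
| 0100000
---------
  1110011

Answer: 1110011 (115)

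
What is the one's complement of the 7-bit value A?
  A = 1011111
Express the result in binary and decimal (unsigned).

Flip each bit (0->1, 1->0):
  1011111
  0100000

Answer: 0100000 (32)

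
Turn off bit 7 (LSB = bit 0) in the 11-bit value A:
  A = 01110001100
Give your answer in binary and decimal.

Mask = ~(1 << 7) = 11101111111
Bit 7 of A is 1, so AND-ing with the mask clears it to 0.
  01110001100
& 11101111111
-------------
  01100001100

Answer: 01100001100 (780)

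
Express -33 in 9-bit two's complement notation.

1. Binary of +33:  000100001
2. Invert bits:     111011110
3. Add 1:           111011111

Answer: 111011111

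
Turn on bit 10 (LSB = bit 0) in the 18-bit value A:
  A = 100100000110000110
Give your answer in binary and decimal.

Mask = 1 << 10 = 000000010000000000
Bit 10 of A is 0, so OR-ing with the mask flips it to 1.
  100100000110000110
| 000000010000000000
--------------------
  100100010110000110

Answer: 100100010110000110 (148870)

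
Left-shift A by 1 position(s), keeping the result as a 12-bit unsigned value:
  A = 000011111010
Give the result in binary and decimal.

Shift left by 1: drop the top 1 bit(s), append 1 zero(s) on the right.
  000011111010  ->  discard [0], keep [00011111010], append 0
= 000111110100

Answer: 000111110100 (500)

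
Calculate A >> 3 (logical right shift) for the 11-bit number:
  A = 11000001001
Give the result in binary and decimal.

Logical shift right by 3: drop the bottom 3 bit(s), prepend 3 zero(s) on the left.
  11000001001  ->  keep [11000001], discard [001], prepend 000
= 00011000001

Answer: 00011000001 (193)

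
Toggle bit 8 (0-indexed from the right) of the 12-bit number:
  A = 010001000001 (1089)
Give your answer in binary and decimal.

Mask = 1 << 8 = 000100000000
Bit 8 of A is 0; XOR with the mask flips it to 1.
  010001000001
^ 000100000000
--------------
  010101000001

Answer: 010101000001 (1345)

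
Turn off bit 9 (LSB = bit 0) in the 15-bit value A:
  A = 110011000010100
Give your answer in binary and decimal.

Mask = ~(1 << 9) = 111110111111111
Bit 9 of A is 1, so AND-ing with the mask clears it to 0.
  110011000010100
& 111110111111111
-----------------
  110010000010100

Answer: 110010000010100 (25620)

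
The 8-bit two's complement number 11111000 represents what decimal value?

MSB is 1, so the value is negative. Find the magnitude:
1. Invert bits:  00000111
2. Add 1:        00001000  = 8
3. Apply sign:   -8

Answer: -8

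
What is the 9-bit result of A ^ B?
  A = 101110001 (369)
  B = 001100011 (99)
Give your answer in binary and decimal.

Apply ^ to each column (1 where bits differ):
  101110001
^ 001100011
-----------
  100010010

Answer: 100010010 (274)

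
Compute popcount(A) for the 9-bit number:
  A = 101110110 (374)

101110110
1-bits at positions (from bit 0 = LSB): 1, 2, 4, 5, 6, 8
Count = 6

Answer: 6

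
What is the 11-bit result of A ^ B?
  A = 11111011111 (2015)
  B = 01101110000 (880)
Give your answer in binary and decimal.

Apply ^ to each column (1 where bits differ):
  11111011111
^ 01101110000
-------------
  10010101111

Answer: 10010101111 (1199)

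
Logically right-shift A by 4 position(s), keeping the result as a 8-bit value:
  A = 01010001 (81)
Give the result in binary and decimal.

Logical shift right by 4: drop the bottom 4 bit(s), prepend 4 zero(s) on the left.
  01010001  ->  keep [0101], discard [0001], prepend 0000
= 00000101

Answer: 00000101 (5)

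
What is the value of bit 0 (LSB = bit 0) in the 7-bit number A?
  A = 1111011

Bit 0 is the 1st from the right.
  1111011
        ^
That bit is 1.

Answer: 1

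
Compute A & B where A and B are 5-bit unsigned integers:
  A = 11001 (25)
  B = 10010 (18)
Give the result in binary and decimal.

Apply & to each column (1 only where both bits are 1):
  11001
& 10010
-------
  10000

Answer: 10000 (16)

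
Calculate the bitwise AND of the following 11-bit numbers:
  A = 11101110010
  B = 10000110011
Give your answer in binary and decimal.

Apply & to each column (1 only where both bits are 1):
  11101110010
& 10000110011
-------------
  10000110010

Answer: 10000110010 (1074)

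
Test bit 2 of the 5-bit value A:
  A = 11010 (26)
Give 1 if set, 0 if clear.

Bit 2 is the 3rd from the right.
  11010
    ^
That bit is 0.

Answer: 0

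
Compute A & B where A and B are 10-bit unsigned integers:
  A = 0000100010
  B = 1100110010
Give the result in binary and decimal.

Apply & to each column (1 only where both bits are 1):
  0000100010
& 1100110010
------------
  0000100010

Answer: 0000100010 (34)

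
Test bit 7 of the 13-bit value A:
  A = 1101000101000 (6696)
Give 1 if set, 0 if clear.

Bit 7 is the 8th from the right.
  1101000101000
       ^
That bit is 0.

Answer: 0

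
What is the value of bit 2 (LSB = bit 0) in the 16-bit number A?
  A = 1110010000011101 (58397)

Bit 2 is the 3rd from the right.
  1110010000011101
               ^
That bit is 1.

Answer: 1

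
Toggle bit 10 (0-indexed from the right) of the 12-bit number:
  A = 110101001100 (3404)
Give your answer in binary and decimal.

Mask = 1 << 10 = 010000000000
Bit 10 of A is 1; XOR with the mask flips it to 0.
  110101001100
^ 010000000000
--------------
  100101001100

Answer: 100101001100 (2380)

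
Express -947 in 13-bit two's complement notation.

1. Binary of +947:  0001110110011
2. Invert bits:     1110001001100
3. Add 1:           1110001001101

Answer: 1110001001101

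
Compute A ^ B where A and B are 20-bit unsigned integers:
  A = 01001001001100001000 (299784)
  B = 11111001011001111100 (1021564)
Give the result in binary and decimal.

Apply ^ to each column (1 where bits differ):
  01001001001100001000
^ 11111001011001111100
----------------------
  10110000010101110100

Answer: 10110000010101110100 (722292)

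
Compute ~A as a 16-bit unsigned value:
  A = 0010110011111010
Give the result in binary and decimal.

Flip each bit (0->1, 1->0):
  0010110011111010
  1101001100000101

Answer: 1101001100000101 (54021)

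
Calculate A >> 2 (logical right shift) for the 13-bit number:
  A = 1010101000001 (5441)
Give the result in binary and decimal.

Logical shift right by 2: drop the bottom 2 bit(s), prepend 2 zero(s) on the left.
  1010101000001  ->  keep [10101010000], discard [01], prepend 00
= 0010101010000

Answer: 0010101010000 (1360)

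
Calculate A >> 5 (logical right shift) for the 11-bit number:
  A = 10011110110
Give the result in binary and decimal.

Logical shift right by 5: drop the bottom 5 bit(s), prepend 5 zero(s) on the left.
  10011110110  ->  keep [100111], discard [10110], prepend 00000
= 00000100111

Answer: 00000100111 (39)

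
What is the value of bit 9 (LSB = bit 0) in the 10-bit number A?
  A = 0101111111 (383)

Bit 9 is the 10th from the right.
  0101111111
  ^
That bit is 0.

Answer: 0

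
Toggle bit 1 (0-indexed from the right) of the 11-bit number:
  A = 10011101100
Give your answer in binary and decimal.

Mask = 1 << 1 = 00000000010
Bit 1 of A is 0; XOR with the mask flips it to 1.
  10011101100
^ 00000000010
-------------
  10011101110

Answer: 10011101110 (1262)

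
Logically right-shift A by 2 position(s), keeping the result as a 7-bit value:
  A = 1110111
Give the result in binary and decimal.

Logical shift right by 2: drop the bottom 2 bit(s), prepend 2 zero(s) on the left.
  1110111  ->  keep [11101], discard [11], prepend 00
= 0011101

Answer: 0011101 (29)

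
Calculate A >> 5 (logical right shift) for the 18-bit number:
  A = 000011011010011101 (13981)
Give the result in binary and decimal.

Logical shift right by 5: drop the bottom 5 bit(s), prepend 5 zero(s) on the left.
  000011011010011101  ->  keep [0000110110100], discard [11101], prepend 00000
= 000000000110110100

Answer: 000000000110110100 (436)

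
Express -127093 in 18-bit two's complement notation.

1. Binary of +127093:  011111000001110101
2. Invert bits:     100000111110001010
3. Add 1:           100000111110001011

Answer: 100000111110001011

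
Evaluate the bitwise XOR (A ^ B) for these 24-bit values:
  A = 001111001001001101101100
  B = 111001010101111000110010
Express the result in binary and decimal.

Apply ^ to each column (1 where bits differ):
  001111001001001101101100
^ 111001010101111000110010
--------------------------
  110110011100110101011110

Answer: 110110011100110101011110 (14273886)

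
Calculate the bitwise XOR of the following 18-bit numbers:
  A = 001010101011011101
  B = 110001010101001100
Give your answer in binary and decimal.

Apply ^ to each column (1 where bits differ):
  001010101011011101
^ 110001010101001100
--------------------
  111011111110010001

Answer: 111011111110010001 (245649)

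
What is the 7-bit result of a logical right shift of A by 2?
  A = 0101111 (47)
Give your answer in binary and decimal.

Logical shift right by 2: drop the bottom 2 bit(s), prepend 2 zero(s) on the left.
  0101111  ->  keep [01011], discard [11], prepend 00
= 0001011

Answer: 0001011 (11)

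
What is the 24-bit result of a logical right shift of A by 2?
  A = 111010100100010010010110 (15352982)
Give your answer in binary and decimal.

Logical shift right by 2: drop the bottom 2 bit(s), prepend 2 zero(s) on the left.
  111010100100010010010110  ->  keep [1110101001000100100101], discard [10], prepend 00
= 001110101001000100100101

Answer: 001110101001000100100101 (3838245)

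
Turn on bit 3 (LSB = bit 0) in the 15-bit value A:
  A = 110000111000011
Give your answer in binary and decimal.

Mask = 1 << 3 = 000000000001000
Bit 3 of A is 0, so OR-ing with the mask flips it to 1.
  110000111000011
| 000000000001000
-----------------
  110000111001011

Answer: 110000111001011 (25035)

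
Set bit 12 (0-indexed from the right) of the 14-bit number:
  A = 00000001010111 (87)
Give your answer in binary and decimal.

Mask = 1 << 12 = 01000000000000
Bit 12 of A is 0, so OR-ing with the mask flips it to 1.
  00000001010111
| 01000000000000
----------------
  01000001010111

Answer: 01000001010111 (4183)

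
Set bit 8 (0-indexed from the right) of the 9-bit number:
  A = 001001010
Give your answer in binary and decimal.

Mask = 1 << 8 = 100000000
Bit 8 of A is 0, so OR-ing with the mask flips it to 1.
  001001010
| 100000000
-----------
  101001010

Answer: 101001010 (330)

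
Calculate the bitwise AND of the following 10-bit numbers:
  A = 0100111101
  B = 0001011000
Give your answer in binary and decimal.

Apply & to each column (1 only where both bits are 1):
  0100111101
& 0001011000
------------
  0000011000

Answer: 0000011000 (24)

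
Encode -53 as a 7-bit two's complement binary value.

1. Binary of +53:  0110101
2. Invert bits:     1001010
3. Add 1:           1001011

Answer: 1001011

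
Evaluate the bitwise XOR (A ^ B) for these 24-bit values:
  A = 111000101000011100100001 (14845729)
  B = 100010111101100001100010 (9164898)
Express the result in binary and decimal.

Apply ^ to each column (1 where bits differ):
  111000101000011100100001
^ 100010111101100001100010
--------------------------
  011010010101111101000011

Answer: 011010010101111101000011 (6905667)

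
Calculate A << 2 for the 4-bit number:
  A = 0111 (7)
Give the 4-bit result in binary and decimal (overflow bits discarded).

Shift left by 2: drop the top 2 bit(s), append 2 zero(s) on the right.
  0111  ->  discard [01], keep [11], append 00
= 1100

Answer: 1100 (12)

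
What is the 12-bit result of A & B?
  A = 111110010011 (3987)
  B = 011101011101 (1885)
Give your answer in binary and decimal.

Apply & to each column (1 only where both bits are 1):
  111110010011
& 011101011101
--------------
  011100010001

Answer: 011100010001 (1809)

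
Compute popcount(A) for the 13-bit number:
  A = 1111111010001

1111111010001
1-bits at positions (from bit 0 = LSB): 0, 4, 6, 7, 8, 9, 10, 11, 12
Count = 9

Answer: 9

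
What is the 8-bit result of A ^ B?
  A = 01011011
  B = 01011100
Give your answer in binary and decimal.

Apply ^ to each column (1 where bits differ):
  01011011
^ 01011100
----------
  00000111

Answer: 00000111 (7)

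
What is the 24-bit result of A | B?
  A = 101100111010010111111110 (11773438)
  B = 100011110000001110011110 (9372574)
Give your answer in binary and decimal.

Apply | to each column (1 where either bit is 1):
  101100111010010111111110
| 100011110000001110011110
--------------------------
  101111111010011111111110

Answer: 101111111010011111111110 (12560382)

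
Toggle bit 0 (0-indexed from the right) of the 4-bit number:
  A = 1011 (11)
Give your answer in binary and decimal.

Mask = 1 << 0 = 0001
Bit 0 of A is 1; XOR with the mask flips it to 0.
  1011
^ 0001
------
  1010

Answer: 1010 (10)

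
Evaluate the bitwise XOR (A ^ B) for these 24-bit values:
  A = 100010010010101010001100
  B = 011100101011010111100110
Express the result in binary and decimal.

Apply ^ to each column (1 where bits differ):
  100010010010101010001100
^ 011100101011010111100110
--------------------------
  111110111001111101101010

Answer: 111110111001111101101010 (16490346)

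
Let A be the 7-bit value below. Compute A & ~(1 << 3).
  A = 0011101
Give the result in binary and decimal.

Mask = ~(1 << 3) = 1110111
Bit 3 of A is 1, so AND-ing with the mask clears it to 0.
  0011101
& 1110111
---------
  0010101

Answer: 0010101 (21)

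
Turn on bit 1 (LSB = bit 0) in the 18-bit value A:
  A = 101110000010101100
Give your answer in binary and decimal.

Mask = 1 << 1 = 000000000000000010
Bit 1 of A is 0, so OR-ing with the mask flips it to 1.
  101110000010101100
| 000000000000000010
--------------------
  101110000010101110

Answer: 101110000010101110 (188590)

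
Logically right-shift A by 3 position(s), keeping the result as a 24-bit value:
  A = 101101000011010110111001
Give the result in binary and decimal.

Logical shift right by 3: drop the bottom 3 bit(s), prepend 3 zero(s) on the left.
  101101000011010110111001  ->  keep [101101000011010110111], discard [001], prepend 000
= 000101101000011010110111

Answer: 000101101000011010110111 (1476279)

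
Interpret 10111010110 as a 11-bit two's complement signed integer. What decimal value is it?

MSB is 1, so the value is negative. Find the magnitude:
1. Invert bits:  01000101001
2. Add 1:        01000101010  = 554
3. Apply sign:   -554

Answer: -554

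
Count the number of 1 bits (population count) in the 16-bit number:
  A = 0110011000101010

0110011000101010
1-bits at positions (from bit 0 = LSB): 1, 3, 5, 9, 10, 13, 14
Count = 7

Answer: 7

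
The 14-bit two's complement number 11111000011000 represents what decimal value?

MSB is 1, so the value is negative. Find the magnitude:
1. Invert bits:  00000111100111
2. Add 1:        00000111101000  = 488
3. Apply sign:   -488

Answer: -488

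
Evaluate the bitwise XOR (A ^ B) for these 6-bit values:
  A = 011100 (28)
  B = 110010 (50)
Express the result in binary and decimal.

Apply ^ to each column (1 where bits differ):
  011100
^ 110010
--------
  101110

Answer: 101110 (46)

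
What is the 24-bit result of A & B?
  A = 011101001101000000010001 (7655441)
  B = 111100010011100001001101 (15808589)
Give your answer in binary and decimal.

Apply & to each column (1 only where both bits are 1):
  011101001101000000010001
& 111100010011100001001101
--------------------------
  011100000001000000000001

Answer: 011100000001000000000001 (7344129)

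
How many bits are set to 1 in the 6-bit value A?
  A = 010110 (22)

010110
1-bits at positions (from bit 0 = LSB): 1, 2, 4
Count = 3

Answer: 3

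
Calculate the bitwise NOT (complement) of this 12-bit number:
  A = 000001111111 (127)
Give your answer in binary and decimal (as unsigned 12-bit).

Flip each bit (0->1, 1->0):
  000001111111
  111110000000

Answer: 111110000000 (3968)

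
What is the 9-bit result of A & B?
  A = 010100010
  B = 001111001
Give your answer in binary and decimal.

Apply & to each column (1 only where both bits are 1):
  010100010
& 001111001
-----------
  000100000

Answer: 000100000 (32)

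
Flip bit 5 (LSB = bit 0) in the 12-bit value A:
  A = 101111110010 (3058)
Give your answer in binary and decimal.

Mask = 1 << 5 = 000000100000
Bit 5 of A is 1; XOR with the mask flips it to 0.
  101111110010
^ 000000100000
--------------
  101111010010

Answer: 101111010010 (3026)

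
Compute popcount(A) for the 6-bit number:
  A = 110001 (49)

110001
1-bits at positions (from bit 0 = LSB): 0, 4, 5
Count = 3

Answer: 3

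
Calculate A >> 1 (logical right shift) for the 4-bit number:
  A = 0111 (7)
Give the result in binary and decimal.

Logical shift right by 1: drop the bottom 1 bit(s), prepend 1 zero(s) on the left.
  0111  ->  keep [011], discard [1], prepend 0
= 0011

Answer: 0011 (3)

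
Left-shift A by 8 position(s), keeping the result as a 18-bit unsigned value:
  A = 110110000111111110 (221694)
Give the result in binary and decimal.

Shift left by 8: drop the top 8 bit(s), append 8 zero(s) on the right.
  110110000111111110  ->  discard [11011000], keep [0111111110], append 00000000
= 011111111000000000

Answer: 011111111000000000 (130560)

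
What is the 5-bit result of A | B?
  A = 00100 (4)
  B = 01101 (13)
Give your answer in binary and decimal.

Apply | to each column (1 where either bit is 1):
  00100
| 01101
-------
  01101

Answer: 01101 (13)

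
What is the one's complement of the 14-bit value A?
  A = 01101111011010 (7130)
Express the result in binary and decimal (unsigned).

Flip each bit (0->1, 1->0):
  01101111011010
  10010000100101

Answer: 10010000100101 (9253)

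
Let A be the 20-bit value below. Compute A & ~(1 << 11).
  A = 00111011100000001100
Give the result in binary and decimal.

Mask = ~(1 << 11) = 11111111011111111111
Bit 11 of A is 1, so AND-ing with the mask clears it to 0.
  00111011100000001100
& 11111111011111111111
----------------------
  00111011000000001100

Answer: 00111011000000001100 (241676)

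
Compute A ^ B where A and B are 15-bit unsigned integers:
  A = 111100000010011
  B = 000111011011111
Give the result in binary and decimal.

Apply ^ to each column (1 where bits differ):
  111100000010011
^ 000111011011111
-----------------
  111011011001100

Answer: 111011011001100 (30412)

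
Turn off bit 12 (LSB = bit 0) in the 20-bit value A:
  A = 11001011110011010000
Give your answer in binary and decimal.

Mask = ~(1 << 12) = 11111110111111111111
Bit 12 of A is 1, so AND-ing with the mask clears it to 0.
  11001011110011010000
& 11111110111111111111
----------------------
  11001010110011010000

Answer: 11001010110011010000 (830672)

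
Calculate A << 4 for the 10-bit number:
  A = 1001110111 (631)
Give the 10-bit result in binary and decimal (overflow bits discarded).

Shift left by 4: drop the top 4 bit(s), append 4 zero(s) on the right.
  1001110111  ->  discard [1001], keep [110111], append 0000
= 1101110000

Answer: 1101110000 (880)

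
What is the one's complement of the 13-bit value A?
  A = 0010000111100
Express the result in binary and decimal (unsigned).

Flip each bit (0->1, 1->0):
  0010000111100
  1101111000011

Answer: 1101111000011 (7107)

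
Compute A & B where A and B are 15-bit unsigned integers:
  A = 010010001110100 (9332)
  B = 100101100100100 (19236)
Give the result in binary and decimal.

Apply & to each column (1 only where both bits are 1):
  010010001110100
& 100101100100100
-----------------
  000000000100100

Answer: 000000000100100 (36)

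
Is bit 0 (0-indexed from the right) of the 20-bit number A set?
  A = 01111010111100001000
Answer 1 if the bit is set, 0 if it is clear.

Bit 0 is the 1st from the right.
  01111010111100001000
                     ^
That bit is 0.

Answer: 0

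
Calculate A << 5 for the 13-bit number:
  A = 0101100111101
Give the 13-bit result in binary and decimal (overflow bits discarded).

Shift left by 5: drop the top 5 bit(s), append 5 zero(s) on the right.
  0101100111101  ->  discard [01011], keep [00111101], append 00000
= 0011110100000

Answer: 0011110100000 (1952)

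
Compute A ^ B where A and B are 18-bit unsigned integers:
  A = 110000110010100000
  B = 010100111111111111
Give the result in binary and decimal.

Apply ^ to each column (1 where bits differ):
  110000110010100000
^ 010100111111111111
--------------------
  100100001101011111

Answer: 100100001101011111 (148319)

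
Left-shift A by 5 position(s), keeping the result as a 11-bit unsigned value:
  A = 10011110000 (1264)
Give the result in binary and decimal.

Shift left by 5: drop the top 5 bit(s), append 5 zero(s) on the right.
  10011110000  ->  discard [10011], keep [110000], append 00000
= 11000000000

Answer: 11000000000 (1536)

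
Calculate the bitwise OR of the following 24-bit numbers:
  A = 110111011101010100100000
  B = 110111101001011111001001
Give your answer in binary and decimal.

Apply | to each column (1 where either bit is 1):
  110111011101010100100000
| 110111101001011111001001
--------------------------
  110111111101011111101001

Answer: 110111111101011111101001 (14669801)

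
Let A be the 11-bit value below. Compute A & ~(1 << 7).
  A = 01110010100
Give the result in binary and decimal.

Mask = ~(1 << 7) = 11101111111
Bit 7 of A is 1, so AND-ing with the mask clears it to 0.
  01110010100
& 11101111111
-------------
  01100010100

Answer: 01100010100 (788)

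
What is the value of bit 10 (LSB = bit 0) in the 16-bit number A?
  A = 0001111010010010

Bit 10 is the 11th from the right.
  0001111010010010
       ^
That bit is 1.

Answer: 1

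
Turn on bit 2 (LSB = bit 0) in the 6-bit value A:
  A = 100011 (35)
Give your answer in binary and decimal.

Mask = 1 << 2 = 000100
Bit 2 of A is 0, so OR-ing with the mask flips it to 1.
  100011
| 000100
--------
  100111

Answer: 100111 (39)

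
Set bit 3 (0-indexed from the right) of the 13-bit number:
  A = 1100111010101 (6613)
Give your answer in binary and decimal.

Mask = 1 << 3 = 0000000001000
Bit 3 of A is 0, so OR-ing with the mask flips it to 1.
  1100111010101
| 0000000001000
---------------
  1100111011101

Answer: 1100111011101 (6621)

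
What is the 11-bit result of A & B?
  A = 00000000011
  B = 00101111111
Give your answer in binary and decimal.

Apply & to each column (1 only where both bits are 1):
  00000000011
& 00101111111
-------------
  00000000011

Answer: 00000000011 (3)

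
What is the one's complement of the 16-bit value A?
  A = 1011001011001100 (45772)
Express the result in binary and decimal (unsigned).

Flip each bit (0->1, 1->0):
  1011001011001100
  0100110100110011

Answer: 0100110100110011 (19763)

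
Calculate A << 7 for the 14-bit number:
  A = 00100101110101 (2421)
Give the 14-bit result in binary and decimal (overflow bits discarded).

Shift left by 7: drop the top 7 bit(s), append 7 zero(s) on the right.
  00100101110101  ->  discard [0010010], keep [1110101], append 0000000
= 11101010000000

Answer: 11101010000000 (14976)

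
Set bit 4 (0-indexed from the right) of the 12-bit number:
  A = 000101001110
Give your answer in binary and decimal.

Mask = 1 << 4 = 000000010000
Bit 4 of A is 0, so OR-ing with the mask flips it to 1.
  000101001110
| 000000010000
--------------
  000101011110

Answer: 000101011110 (350)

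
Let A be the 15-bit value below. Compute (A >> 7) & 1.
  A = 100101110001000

Bit 7 is the 8th from the right.
  100101110001000
         ^
That bit is 1.

Answer: 1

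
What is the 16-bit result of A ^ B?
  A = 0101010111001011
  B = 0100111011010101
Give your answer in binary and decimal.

Apply ^ to each column (1 where bits differ):
  0101010111001011
^ 0100111011010101
------------------
  0001101100011110

Answer: 0001101100011110 (6942)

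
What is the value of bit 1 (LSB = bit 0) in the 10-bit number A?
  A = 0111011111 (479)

Bit 1 is the 2nd from the right.
  0111011111
          ^
That bit is 1.

Answer: 1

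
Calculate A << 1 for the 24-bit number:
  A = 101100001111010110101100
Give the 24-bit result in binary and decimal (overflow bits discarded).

Shift left by 1: drop the top 1 bit(s), append 1 zero(s) on the right.
  101100001111010110101100  ->  discard [1], keep [01100001111010110101100], append 0
= 011000011110101101011000

Answer: 011000011110101101011000 (6417240)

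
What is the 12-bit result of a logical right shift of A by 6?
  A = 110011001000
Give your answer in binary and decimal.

Logical shift right by 6: drop the bottom 6 bit(s), prepend 6 zero(s) on the left.
  110011001000  ->  keep [110011], discard [001000], prepend 000000
= 000000110011

Answer: 000000110011 (51)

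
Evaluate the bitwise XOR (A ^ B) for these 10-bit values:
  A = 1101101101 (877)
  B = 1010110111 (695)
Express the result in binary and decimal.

Apply ^ to each column (1 where bits differ):
  1101101101
^ 1010110111
------------
  0111011010

Answer: 0111011010 (474)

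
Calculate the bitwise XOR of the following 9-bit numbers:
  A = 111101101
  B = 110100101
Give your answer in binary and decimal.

Apply ^ to each column (1 where bits differ):
  111101101
^ 110100101
-----------
  001001000

Answer: 001001000 (72)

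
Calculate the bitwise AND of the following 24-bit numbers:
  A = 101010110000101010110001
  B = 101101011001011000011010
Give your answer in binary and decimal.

Apply & to each column (1 only where both bits are 1):
  101010110000101010110001
& 101101011001011000011010
--------------------------
  101000010000001000010000

Answer: 101000010000001000010000 (10551824)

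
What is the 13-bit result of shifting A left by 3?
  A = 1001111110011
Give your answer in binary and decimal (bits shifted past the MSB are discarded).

Shift left by 3: drop the top 3 bit(s), append 3 zero(s) on the right.
  1001111110011  ->  discard [100], keep [1111110011], append 000
= 1111110011000

Answer: 1111110011000 (8088)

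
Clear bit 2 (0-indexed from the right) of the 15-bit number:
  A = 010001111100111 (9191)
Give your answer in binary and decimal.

Mask = ~(1 << 2) = 111111111111011
Bit 2 of A is 1, so AND-ing with the mask clears it to 0.
  010001111100111
& 111111111111011
-----------------
  010001111100011

Answer: 010001111100011 (9187)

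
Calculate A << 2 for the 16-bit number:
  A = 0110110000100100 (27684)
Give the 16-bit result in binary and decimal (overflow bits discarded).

Shift left by 2: drop the top 2 bit(s), append 2 zero(s) on the right.
  0110110000100100  ->  discard [01], keep [10110000100100], append 00
= 1011000010010000

Answer: 1011000010010000 (45200)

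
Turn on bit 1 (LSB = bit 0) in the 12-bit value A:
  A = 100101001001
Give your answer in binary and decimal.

Mask = 1 << 1 = 000000000010
Bit 1 of A is 0, so OR-ing with the mask flips it to 1.
  100101001001
| 000000000010
--------------
  100101001011

Answer: 100101001011 (2379)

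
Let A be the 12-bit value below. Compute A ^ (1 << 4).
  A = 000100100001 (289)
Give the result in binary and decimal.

Mask = 1 << 4 = 000000010000
Bit 4 of A is 0; XOR with the mask flips it to 1.
  000100100001
^ 000000010000
--------------
  000100110001

Answer: 000100110001 (305)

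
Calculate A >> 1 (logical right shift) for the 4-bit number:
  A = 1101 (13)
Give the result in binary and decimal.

Logical shift right by 1: drop the bottom 1 bit(s), prepend 1 zero(s) on the left.
  1101  ->  keep [110], discard [1], prepend 0
= 0110

Answer: 0110 (6)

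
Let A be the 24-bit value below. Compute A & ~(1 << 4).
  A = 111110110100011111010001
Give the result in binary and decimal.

Mask = ~(1 << 4) = 111111111111111111101111
Bit 4 of A is 1, so AND-ing with the mask clears it to 0.
  111110110100011111010001
& 111111111111111111101111
--------------------------
  111110110100011111000001

Answer: 111110110100011111000001 (16467905)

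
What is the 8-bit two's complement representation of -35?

1. Binary of +35:  00100011
2. Invert bits:     11011100
3. Add 1:           11011101

Answer: 11011101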